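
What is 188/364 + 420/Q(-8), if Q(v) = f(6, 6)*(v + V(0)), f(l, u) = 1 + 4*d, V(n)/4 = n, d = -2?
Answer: 1459/182 ≈ 8.0165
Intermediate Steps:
V(n) = 4*n
f(l, u) = -7 (f(l, u) = 1 + 4*(-2) = 1 - 8 = -7)
Q(v) = -7*v (Q(v) = -7*(v + 4*0) = -7*(v + 0) = -7*v)
188/364 + 420/Q(-8) = 188/364 + 420/((-7*(-8))) = 188*(1/364) + 420/56 = 47/91 + 420*(1/56) = 47/91 + 15/2 = 1459/182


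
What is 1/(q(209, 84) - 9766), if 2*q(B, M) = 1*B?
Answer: -2/19323 ≈ -0.00010350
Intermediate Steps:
q(B, M) = B/2 (q(B, M) = (1*B)/2 = B/2)
1/(q(209, 84) - 9766) = 1/((1/2)*209 - 9766) = 1/(209/2 - 9766) = 1/(-19323/2) = -2/19323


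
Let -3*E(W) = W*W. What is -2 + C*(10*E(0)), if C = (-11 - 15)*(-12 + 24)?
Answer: -2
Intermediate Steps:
C = -312 (C = -26*12 = -312)
E(W) = -W**2/3 (E(W) = -W*W/3 = -W**2/3)
-2 + C*(10*E(0)) = -2 - 3120*(-1/3*0**2) = -2 - 3120*(-1/3*0) = -2 - 3120*0 = -2 - 312*0 = -2 + 0 = -2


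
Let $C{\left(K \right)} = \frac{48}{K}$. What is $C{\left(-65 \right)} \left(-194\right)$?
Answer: $\frac{9312}{65} \approx 143.26$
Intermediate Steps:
$C{\left(-65 \right)} \left(-194\right) = \frac{48}{-65} \left(-194\right) = 48 \left(- \frac{1}{65}\right) \left(-194\right) = \left(- \frac{48}{65}\right) \left(-194\right) = \frac{9312}{65}$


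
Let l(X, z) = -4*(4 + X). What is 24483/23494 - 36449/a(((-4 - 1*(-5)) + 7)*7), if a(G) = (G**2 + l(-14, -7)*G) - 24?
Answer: -362649895/62869944 ≈ -5.7683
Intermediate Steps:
l(X, z) = -16 - 4*X
a(G) = -24 + G**2 + 40*G (a(G) = (G**2 + (-16 - 4*(-14))*G) - 24 = (G**2 + (-16 + 56)*G) - 24 = (G**2 + 40*G) - 24 = -24 + G**2 + 40*G)
24483/23494 - 36449/a(((-4 - 1*(-5)) + 7)*7) = 24483/23494 - 36449/(-24 + (((-4 - 1*(-5)) + 7)*7)**2 + 40*(((-4 - 1*(-5)) + 7)*7)) = 24483*(1/23494) - 36449/(-24 + (((-4 + 5) + 7)*7)**2 + 40*(((-4 + 5) + 7)*7)) = 24483/23494 - 36449/(-24 + ((1 + 7)*7)**2 + 40*((1 + 7)*7)) = 24483/23494 - 36449/(-24 + (8*7)**2 + 40*(8*7)) = 24483/23494 - 36449/(-24 + 56**2 + 40*56) = 24483/23494 - 36449/(-24 + 3136 + 2240) = 24483/23494 - 36449/5352 = -362649895/62869944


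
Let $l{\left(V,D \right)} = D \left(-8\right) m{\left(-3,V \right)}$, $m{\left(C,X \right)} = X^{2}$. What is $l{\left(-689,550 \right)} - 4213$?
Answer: $-2088776613$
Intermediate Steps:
$l{\left(V,D \right)} = - 8 D V^{2}$ ($l{\left(V,D \right)} = D \left(-8\right) V^{2} = - 8 D V^{2}$)
$l{\left(-689,550 \right)} - 4213 = \left(-8\right) 550 \left(-689\right)^{2} - 4213 = \left(-8\right) 550 \cdot 474721 - 4213 = -2088772400 - 4213 = -2088776613$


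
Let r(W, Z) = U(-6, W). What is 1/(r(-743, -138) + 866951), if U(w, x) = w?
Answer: 1/866945 ≈ 1.1535e-6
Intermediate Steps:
r(W, Z) = -6
1/(r(-743, -138) + 866951) = 1/(-6 + 866951) = 1/866945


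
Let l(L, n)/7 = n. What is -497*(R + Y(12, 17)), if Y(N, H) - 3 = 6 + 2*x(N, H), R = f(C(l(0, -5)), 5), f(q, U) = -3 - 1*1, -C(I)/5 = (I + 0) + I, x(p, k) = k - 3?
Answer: -16401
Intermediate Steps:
l(L, n) = 7*n
x(p, k) = -3 + k
C(I) = -10*I (C(I) = -5*((I + 0) + I) = -5*(I + I) = -10*I)
f(q, U) = -4 (f(q, U) = -3 - 1 = -4)
R = -4
Y(N, H) = 3 + 2*H (Y(N, H) = 3 + (6 + 2*(-3 + H)) = 3 + (6 + (-6 + 2*H)) = 3 + 2*H)
-497*(R + Y(12, 17)) = -497*(-4 + (3 + 2*17)) = -497*(-4 + (3 + 34)) = -497*(-4 + 37) = -497*33 = -16401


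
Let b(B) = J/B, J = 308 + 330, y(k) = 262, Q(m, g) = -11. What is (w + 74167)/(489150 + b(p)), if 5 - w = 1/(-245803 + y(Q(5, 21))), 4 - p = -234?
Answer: 2167259779307/14292737565429 ≈ 0.15163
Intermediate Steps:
p = 238 (p = 4 - 1*(-234) = 4 + 234 = 238)
J = 638
b(B) = 638/B
w = 1227706/245541 (w = 5 - 1/(-245803 + 262) = 5 - 1/(-245541) = 5 - 1*(-1/245541) = 5 + 1/245541 = 1227706/245541 ≈ 5.0000)
(w + 74167)/(489150 + b(p)) = (1227706/245541 + 74167)/(489150 + 638/238) = 18212267053/(245541*(489150 + 638*(1/238))) = 18212267053/(245541*(489150 + 319/119)) = 18212267053/(245541*(58209169/119)) = (18212267053/245541)*(119/58209169) = 2167259779307/14292737565429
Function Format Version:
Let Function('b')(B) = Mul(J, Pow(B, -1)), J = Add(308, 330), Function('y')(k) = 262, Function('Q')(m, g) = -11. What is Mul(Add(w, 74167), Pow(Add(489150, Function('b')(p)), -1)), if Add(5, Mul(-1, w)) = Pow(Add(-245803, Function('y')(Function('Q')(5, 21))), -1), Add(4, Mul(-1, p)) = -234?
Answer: Rational(2167259779307, 14292737565429) ≈ 0.15163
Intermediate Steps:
p = 238 (p = Add(4, Mul(-1, -234)) = Add(4, 234) = 238)
J = 638
Function('b')(B) = Mul(638, Pow(B, -1))
w = Rational(1227706, 245541) (w = Add(5, Mul(-1, Pow(Add(-245803, 262), -1))) = Add(5, Mul(-1, Pow(-245541, -1))) = Add(5, Mul(-1, Rational(-1, 245541))) = Add(5, Rational(1, 245541)) = Rational(1227706, 245541) ≈ 5.0000)
Mul(Add(w, 74167), Pow(Add(489150, Function('b')(p)), -1)) = Mul(Add(Rational(1227706, 245541), 74167), Pow(Add(489150, Mul(638, Pow(238, -1))), -1)) = Mul(Rational(18212267053, 245541), Pow(Add(489150, Mul(638, Rational(1, 238))), -1)) = Mul(Rational(18212267053, 245541), Pow(Add(489150, Rational(319, 119)), -1)) = Mul(Rational(18212267053, 245541), Pow(Rational(58209169, 119), -1)) = Mul(Rational(18212267053, 245541), Rational(119, 58209169)) = Rational(2167259779307, 14292737565429)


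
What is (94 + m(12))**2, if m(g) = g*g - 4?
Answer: 54756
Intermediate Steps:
m(g) = -4 + g**2 (m(g) = g**2 - 4 = -4 + g**2)
(94 + m(12))**2 = (94 + (-4 + 12**2))**2 = (94 + (-4 + 144))**2 = (94 + 140)**2 = 234**2 = 54756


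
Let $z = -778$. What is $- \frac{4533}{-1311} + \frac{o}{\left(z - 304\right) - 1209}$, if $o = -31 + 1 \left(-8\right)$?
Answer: $\frac{3478744}{1001167} \approx 3.4747$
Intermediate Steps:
$o = -39$ ($o = -31 - 8 = -39$)
$- \frac{4533}{-1311} + \frac{o}{\left(z - 304\right) - 1209} = - \frac{4533}{-1311} - \frac{39}{\left(-778 - 304\right) - 1209} = \left(-4533\right) \left(- \frac{1}{1311}\right) - \frac{39}{-1082 - 1209} = \frac{1511}{437} - \frac{39}{-2291} = \frac{1511}{437} - - \frac{39}{2291} = \frac{1511}{437} + \frac{39}{2291} = \frac{3478744}{1001167}$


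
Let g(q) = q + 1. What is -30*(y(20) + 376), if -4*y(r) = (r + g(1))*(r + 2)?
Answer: -7650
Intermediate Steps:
g(q) = 1 + q
y(r) = -(2 + r)**2/4 (y(r) = -(r + (1 + 1))*(r + 2)/4 = -(r + 2)*(2 + r)/4 = -(2 + r)*(2 + r)/4 = -(2 + r)**2/4)
-30*(y(20) + 376) = -30*((-1 - 1*20 - 1/4*20**2) + 376) = -30*((-1 - 20 - 1/4*400) + 376) = -30*((-1 - 20 - 100) + 376) = -30*(-121 + 376) = -30*255 = -7650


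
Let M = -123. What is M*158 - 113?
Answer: -19547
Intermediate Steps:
M*158 - 113 = -123*158 - 113 = -19434 - 113 = -19547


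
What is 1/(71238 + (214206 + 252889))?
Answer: 1/538333 ≈ 1.8576e-6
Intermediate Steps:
1/(71238 + (214206 + 252889)) = 1/(71238 + 467095) = 1/538333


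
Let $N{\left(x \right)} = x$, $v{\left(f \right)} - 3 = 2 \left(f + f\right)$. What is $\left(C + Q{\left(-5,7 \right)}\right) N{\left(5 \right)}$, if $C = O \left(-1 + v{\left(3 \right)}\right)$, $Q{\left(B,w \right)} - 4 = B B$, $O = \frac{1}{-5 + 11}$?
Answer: $\frac{470}{3} \approx 156.67$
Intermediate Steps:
$v{\left(f \right)} = 3 + 4 f$ ($v{\left(f \right)} = 3 + 2 \left(f + f\right) = 3 + 2 \cdot 2 f = 3 + 4 f$)
$O = \frac{1}{6} \approx 0.16667$
$Q{\left(B,w \right)} = 4 + B^{2}$ ($Q{\left(B,w \right)} = 4 + B B = 4 + B^{2}$)
$C = \frac{7}{3}$ ($C = \frac{-1 + \left(3 + 4 \cdot 3\right)}{6} = \frac{-1 + \left(3 + 12\right)}{6} = \frac{-1 + 15}{6} = \frac{1}{6} \cdot 14 = \frac{7}{3} \approx 2.3333$)
$\left(C + Q{\left(-5,7 \right)}\right) N{\left(5 \right)} = \left(\frac{7}{3} + \left(4 + \left(-5\right)^{2}\right)\right) 5 = \left(\frac{7}{3} + \left(4 + 25\right)\right) 5 = \left(\frac{7}{3} + 29\right) 5 = \frac{94}{3} \cdot 5 = \frac{470}{3}$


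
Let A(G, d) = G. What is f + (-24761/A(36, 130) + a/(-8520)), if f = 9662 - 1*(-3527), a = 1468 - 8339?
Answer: 319551143/25560 ≈ 12502.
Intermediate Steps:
a = -6871
f = 13189 (f = 9662 + 3527 = 13189)
f + (-24761/A(36, 130) + a/(-8520)) = 13189 + (-24761/36 - 6871/(-8520)) = 13189 + (-24761*1/36 - 6871*(-1/8520)) = 13189 + (-24761/36 + 6871/8520) = 13189 - 17559697/25560 = 319551143/25560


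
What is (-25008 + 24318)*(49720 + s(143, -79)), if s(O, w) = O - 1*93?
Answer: -34341300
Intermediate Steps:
s(O, w) = -93 + O (s(O, w) = O - 93 = -93 + O)
(-25008 + 24318)*(49720 + s(143, -79)) = (-25008 + 24318)*(49720 + (-93 + 143)) = -690*(49720 + 50) = -690*49770 = -34341300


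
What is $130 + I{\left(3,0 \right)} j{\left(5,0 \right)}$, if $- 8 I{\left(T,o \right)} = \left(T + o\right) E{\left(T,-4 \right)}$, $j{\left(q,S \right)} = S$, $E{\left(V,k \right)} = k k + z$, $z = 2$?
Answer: $130$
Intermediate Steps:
$E{\left(V,k \right)} = 2 + k^{2}$ ($E{\left(V,k \right)} = k k + 2 = k^{2} + 2 = 2 + k^{2}$)
$I{\left(T,o \right)} = - \frac{9 T}{4} - \frac{9 o}{4}$ ($I{\left(T,o \right)} = - \frac{\left(T + o\right) \left(2 + \left(-4\right)^{2}\right)}{8} = - \frac{\left(T + o\right) \left(2 + 16\right)}{8} = - \frac{\left(T + o\right) 18}{8} = - \frac{18 T + 18 o}{8} = - \frac{9 T}{4} - \frac{9 o}{4}$)
$130 + I{\left(3,0 \right)} j{\left(5,0 \right)} = 130 + \left(\left(- \frac{9}{4}\right) 3 - 0\right) 0 = 130 + \left(- \frac{27}{4} + 0\right) 0 = 130 - 0 = 130 + 0 = 130$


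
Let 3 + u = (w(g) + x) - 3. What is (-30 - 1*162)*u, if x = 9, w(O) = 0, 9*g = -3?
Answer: -576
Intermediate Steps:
g = -1/3 (g = (1/9)*(-3) = -1/3 ≈ -0.33333)
u = 3 (u = -3 + ((0 + 9) - 3) = -3 + (9 - 3) = -3 + 6 = 3)
(-30 - 1*162)*u = (-30 - 1*162)*3 = (-30 - 162)*3 = -192*3 = -576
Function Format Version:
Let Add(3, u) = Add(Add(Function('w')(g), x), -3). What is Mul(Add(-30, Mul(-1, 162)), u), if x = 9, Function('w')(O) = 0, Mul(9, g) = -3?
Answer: -576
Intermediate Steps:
g = Rational(-1, 3) (g = Mul(Rational(1, 9), -3) = Rational(-1, 3) ≈ -0.33333)
u = 3 (u = Add(-3, Add(Add(0, 9), -3)) = Add(-3, Add(9, -3)) = Add(-3, 6) = 3)
Mul(Add(-30, Mul(-1, 162)), u) = Mul(Add(-30, Mul(-1, 162)), 3) = Mul(Add(-30, -162), 3) = Mul(-192, 3) = -576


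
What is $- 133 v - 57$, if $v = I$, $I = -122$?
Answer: $16169$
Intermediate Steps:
$v = -122$
$- 133 v - 57 = \left(-133\right) \left(-122\right) - 57 = 16226 - 57 = 16169$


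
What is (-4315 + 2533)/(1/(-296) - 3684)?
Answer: 527472/1090465 ≈ 0.48371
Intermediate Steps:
(-4315 + 2533)/(1/(-296) - 3684) = -1782/(-1/296 - 3684) = -1782/(-1090465/296) = -1782*(-296/1090465) = 527472/1090465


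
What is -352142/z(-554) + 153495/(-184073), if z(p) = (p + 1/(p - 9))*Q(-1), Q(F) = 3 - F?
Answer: 18151032272059/114825841838 ≈ 158.07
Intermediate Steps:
z(p) = 4*p + 4/(-9 + p) (z(p) = (p + 1/(p - 9))*(3 - 1*(-1)) = (p + 1/(-9 + p))*(3 + 1) = (p + 1/(-9 + p))*4 = 4*p + 4/(-9 + p))
-352142/z(-554) + 153495/(-184073) = -352142*(-9 - 554)/(4*(1 + (-554)² - 9*(-554))) + 153495/(-184073) = -352142*(-563/(4*(1 + 306916 + 4986))) + 153495*(-1/184073) = -352142/(4*(-1/563)*311903) - 153495/184073 = -352142/(-1247612/563) - 153495/184073 = -352142*(-563/1247612) - 153495/184073 = 99127973/623806 - 153495/184073 = 18151032272059/114825841838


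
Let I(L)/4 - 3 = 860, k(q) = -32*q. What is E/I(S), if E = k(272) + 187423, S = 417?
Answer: 178719/3452 ≈ 51.773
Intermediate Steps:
I(L) = 3452 (I(L) = 12 + 4*860 = 12 + 3440 = 3452)
E = 178719 (E = -32*272 + 187423 = -8704 + 187423 = 178719)
E/I(S) = 178719/3452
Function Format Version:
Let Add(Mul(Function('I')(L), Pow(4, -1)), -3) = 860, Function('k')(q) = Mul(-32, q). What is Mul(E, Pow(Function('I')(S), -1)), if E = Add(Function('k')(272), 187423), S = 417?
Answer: Rational(178719, 3452) ≈ 51.773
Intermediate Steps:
Function('I')(L) = 3452 (Function('I')(L) = Add(12, Mul(4, 860)) = Add(12, 3440) = 3452)
E = 178719 (E = Add(Mul(-32, 272), 187423) = Add(-8704, 187423) = 178719)
Mul(E, Pow(Function('I')(S), -1)) = Mul(178719, Pow(3452, -1)) = Mul(178719, Rational(1, 3452)) = Rational(178719, 3452)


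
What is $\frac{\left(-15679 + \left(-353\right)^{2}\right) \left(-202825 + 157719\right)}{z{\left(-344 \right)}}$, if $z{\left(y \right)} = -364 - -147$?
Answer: $\frac{4913396580}{217} \approx 2.2642 \cdot 10^{7}$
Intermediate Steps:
$z{\left(y \right)} = -217$ ($z{\left(y \right)} = -364 + 147 = -217$)
$\frac{\left(-15679 + \left(-353\right)^{2}\right) \left(-202825 + 157719\right)}{z{\left(-344 \right)}} = \frac{\left(-15679 + \left(-353\right)^{2}\right) \left(-202825 + 157719\right)}{-217} = \left(-15679 + 124609\right) \left(-45106\right) \left(- \frac{1}{217}\right) = 108930 \left(-45106\right) \left(- \frac{1}{217}\right) = \left(-4913396580\right) \left(- \frac{1}{217}\right) = \frac{4913396580}{217}$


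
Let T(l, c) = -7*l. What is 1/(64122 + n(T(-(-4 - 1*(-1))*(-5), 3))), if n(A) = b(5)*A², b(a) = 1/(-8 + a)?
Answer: 1/60447 ≈ 1.6543e-5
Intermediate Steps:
n(A) = -A²/3 (n(A) = A²/(-8 + 5) = A²/(-3) = -A²/3)
1/(64122 + n(T(-(-4 - 1*(-1))*(-5), 3))) = 1/(64122 - 1225*(-4 - 1*(-1))²/3) = 1/(64122 - 1225*(-4 + 1)²/3) = 1/(64122 - (-7*(-1*(-3))*(-5))²/3) = 1/(64122 - (-21*(-5))²/3) = 1/(64122 - (-7*(-15))²/3) = 1/(64122 - ⅓*105²) = 1/(64122 - ⅓*11025) = 1/(64122 - 3675) = 1/60447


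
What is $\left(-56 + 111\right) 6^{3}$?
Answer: $11880$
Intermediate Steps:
$\left(-56 + 111\right) 6^{3} = 55 \cdot 216 = 11880$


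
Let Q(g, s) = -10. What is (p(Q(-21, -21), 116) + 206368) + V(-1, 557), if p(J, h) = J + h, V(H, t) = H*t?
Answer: 205917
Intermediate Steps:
(p(Q(-21, -21), 116) + 206368) + V(-1, 557) = ((-10 + 116) + 206368) - 1*557 = (106 + 206368) - 557 = 206474 - 557 = 205917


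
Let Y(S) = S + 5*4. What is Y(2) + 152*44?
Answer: 6710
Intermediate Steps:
Y(S) = 20 + S (Y(S) = S + 20 = 20 + S)
Y(2) + 152*44 = (20 + 2) + 152*44 = 22 + 6688 = 6710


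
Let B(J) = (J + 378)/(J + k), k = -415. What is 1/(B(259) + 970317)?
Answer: 12/11643755 ≈ 1.0306e-6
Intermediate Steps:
B(J) = (378 + J)/(-415 + J) (B(J) = (J + 378)/(J - 415) = (378 + J)/(-415 + J))
1/(B(259) + 970317) = 1/((378 + 259)/(-415 + 259) + 970317) = 1/(637/(-156) + 970317) = 1/(-1/156*637 + 970317) = 1/(-49/12 + 970317) = 1/(11643755/12) = 12/11643755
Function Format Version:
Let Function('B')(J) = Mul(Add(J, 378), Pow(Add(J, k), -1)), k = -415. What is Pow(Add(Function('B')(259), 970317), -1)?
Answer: Rational(12, 11643755) ≈ 1.0306e-6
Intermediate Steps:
Function('B')(J) = Mul(Pow(Add(-415, J), -1), Add(378, J)) (Function('B')(J) = Mul(Add(J, 378), Pow(Add(J, -415), -1)) = Mul(Add(378, J), Pow(Add(-415, J), -1)) = Mul(Pow(Add(-415, J), -1), Add(378, J)))
Pow(Add(Function('B')(259), 970317), -1) = Pow(Add(Mul(Pow(Add(-415, 259), -1), Add(378, 259)), 970317), -1) = Pow(Add(Mul(Pow(-156, -1), 637), 970317), -1) = Pow(Add(Mul(Rational(-1, 156), 637), 970317), -1) = Pow(Add(Rational(-49, 12), 970317), -1) = Pow(Rational(11643755, 12), -1) = Rational(12, 11643755)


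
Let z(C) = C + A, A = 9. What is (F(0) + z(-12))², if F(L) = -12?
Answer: 225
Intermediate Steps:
z(C) = 9 + C (z(C) = C + 9 = 9 + C)
(F(0) + z(-12))² = (-12 + (9 - 12))² = (-12 - 3)² = (-15)² = 225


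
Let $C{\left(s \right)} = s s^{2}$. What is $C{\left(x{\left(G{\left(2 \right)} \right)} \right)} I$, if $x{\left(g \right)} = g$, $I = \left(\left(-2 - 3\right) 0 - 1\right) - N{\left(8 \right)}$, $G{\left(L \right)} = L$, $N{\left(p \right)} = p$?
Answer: $-72$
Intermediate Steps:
$I = -9$ ($I = \left(\left(-2 - 3\right) 0 - 1\right) - 8 = \left(\left(-5\right) 0 - 1\right) - 8 = \left(0 - 1\right) - 8 = -1 - 8 = -9$)
$C{\left(s \right)} = s^{3}$
$C{\left(x{\left(G{\left(2 \right)} \right)} \right)} I = 2^{3} \left(-9\right) = 8 \left(-9\right) = -72$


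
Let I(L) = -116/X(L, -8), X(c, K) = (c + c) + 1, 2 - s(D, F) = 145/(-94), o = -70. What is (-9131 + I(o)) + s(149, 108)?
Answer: -119248455/13066 ≈ -9126.6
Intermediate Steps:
s(D, F) = 333/94 (s(D, F) = 2 - 145/(-94) = 2 - 145*(-1)/94 = 2 - 1*(-145/94) = 2 + 145/94 = 333/94)
X(c, K) = 1 + 2*c (X(c, K) = 2*c + 1 = 1 + 2*c)
I(L) = -116/(1 + 2*L)
(-9131 + I(o)) + s(149, 108) = (-9131 - 116/(1 + 2*(-70))) + 333/94 = (-9131 - 116/(1 - 140)) + 333/94 = (-9131 - 116/(-139)) + 333/94 = (-9131 - 116*(-1/139)) + 333/94 = (-9131 + 116/139) + 333/94 = -1269093/139 + 333/94 = -119248455/13066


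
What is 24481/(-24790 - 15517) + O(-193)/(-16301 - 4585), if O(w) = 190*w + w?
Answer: 974526775/841852002 ≈ 1.1576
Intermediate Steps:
O(w) = 191*w
24481/(-24790 - 15517) + O(-193)/(-16301 - 4585) = 24481/(-24790 - 15517) + (191*(-193))/(-16301 - 4585) = 24481/(-40307) - 36863/(-20886) = 24481*(-1/40307) - 36863*(-1/20886) = -24481/40307 + 36863/20886 = 974526775/841852002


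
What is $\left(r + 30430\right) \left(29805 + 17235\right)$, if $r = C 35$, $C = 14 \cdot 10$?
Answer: $1661923200$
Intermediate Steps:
$C = 140$
$r = 4900$ ($r = 140 \cdot 35 = 4900$)
$\left(r + 30430\right) \left(29805 + 17235\right) = \left(4900 + 30430\right) \left(29805 + 17235\right) = 35330 \cdot 47040 = 1661923200$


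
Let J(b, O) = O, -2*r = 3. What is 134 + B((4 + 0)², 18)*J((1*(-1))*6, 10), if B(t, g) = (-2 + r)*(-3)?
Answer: 239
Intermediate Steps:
r = -3/2 (r = -½*3 = -3/2 ≈ -1.5000)
B(t, g) = 21/2 (B(t, g) = (-2 - 3/2)*(-3) = -7/2*(-3) = 21/2)
134 + B((4 + 0)², 18)*J((1*(-1))*6, 10) = 134 + (21/2)*10 = 134 + 105 = 239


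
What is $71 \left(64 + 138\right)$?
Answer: $14342$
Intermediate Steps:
$71 \left(64 + 138\right) = 71 \cdot 202 = 14342$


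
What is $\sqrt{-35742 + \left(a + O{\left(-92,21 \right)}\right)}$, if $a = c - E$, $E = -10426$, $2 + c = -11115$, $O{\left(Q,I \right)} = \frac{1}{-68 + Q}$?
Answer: $\frac{i \sqrt{58292810}}{40} \approx 190.87 i$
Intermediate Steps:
$c = -11117$ ($c = -2 - 11115 = -11117$)
$a = -691$ ($a = -11117 - -10426 = -11117 + 10426 = -691$)
$\sqrt{-35742 + \left(a + O{\left(-92,21 \right)}\right)} = \sqrt{-35742 - \left(691 - \frac{1}{-68 - 92}\right)} = \sqrt{-35742 - \left(691 - \frac{1}{-160}\right)} = \sqrt{-35742 - \frac{110561}{160}} = \sqrt{- \frac{5829281}{160}} = \frac{i \sqrt{58292810}}{40}$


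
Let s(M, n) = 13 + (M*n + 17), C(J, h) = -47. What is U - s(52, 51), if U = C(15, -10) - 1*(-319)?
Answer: -2410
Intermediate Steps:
s(M, n) = 30 + M*n (s(M, n) = 13 + (17 + M*n) = 30 + M*n)
U = 272 (U = -47 - 1*(-319) = -47 + 319 = 272)
U - s(52, 51) = 272 - (30 + 52*51) = 272 - (30 + 2652) = 272 - 1*2682 = 272 - 2682 = -2410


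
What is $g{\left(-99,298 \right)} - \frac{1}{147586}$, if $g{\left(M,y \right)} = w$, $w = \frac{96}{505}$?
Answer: $\frac{14167751}{74530930} \approx 0.19009$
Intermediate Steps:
$w = \frac{96}{505}$ ($w = 96 \cdot \frac{1}{505} = \frac{96}{505} \approx 0.1901$)
$g{\left(M,y \right)} = \frac{96}{505}$
$g{\left(-99,298 \right)} - \frac{1}{147586} = \frac{96}{505} - \frac{1}{147586} = \frac{14167751}{74530930}$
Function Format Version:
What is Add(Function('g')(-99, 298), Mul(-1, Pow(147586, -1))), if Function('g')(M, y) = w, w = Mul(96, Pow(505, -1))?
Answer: Rational(14167751, 74530930) ≈ 0.19009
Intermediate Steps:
w = Rational(96, 505) (w = Mul(96, Rational(1, 505)) = Rational(96, 505) ≈ 0.19010)
Function('g')(M, y) = Rational(96, 505)
Add(Function('g')(-99, 298), Mul(-1, Pow(147586, -1))) = Add(Rational(96, 505), Mul(-1, Pow(147586, -1))) = Add(Rational(96, 505), Mul(-1, Rational(1, 147586))) = Add(Rational(96, 505), Rational(-1, 147586)) = Rational(14167751, 74530930)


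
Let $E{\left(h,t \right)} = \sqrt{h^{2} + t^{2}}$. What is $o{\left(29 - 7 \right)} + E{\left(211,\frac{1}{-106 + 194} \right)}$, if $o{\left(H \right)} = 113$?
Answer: $113 + \frac{25 \sqrt{551633}}{88} \approx 324.0$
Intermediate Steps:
$o{\left(29 - 7 \right)} + E{\left(211,\frac{1}{-106 + 194} \right)} = 113 + \sqrt{211^{2} + \left(\frac{1}{-106 + 194}\right)^{2}} = 113 + \sqrt{44521 + \left(\frac{1}{88}\right)^{2}} = 113 + \sqrt{44521 + \frac{1}{7744}} = 113 + \sqrt{\frac{344770625}{7744}} = 113 + \frac{25 \sqrt{551633}}{88}$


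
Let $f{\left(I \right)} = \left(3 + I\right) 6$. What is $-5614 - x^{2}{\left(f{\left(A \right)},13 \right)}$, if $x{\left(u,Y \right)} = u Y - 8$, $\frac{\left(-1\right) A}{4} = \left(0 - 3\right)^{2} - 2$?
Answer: $-3839378$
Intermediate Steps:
$A = -28$ ($A = - 4 \left(\left(0 - 3\right)^{2} - 2\right) = - 4 \left(\left(-3\right)^{2} - 2\right) = - 4 \left(9 - 2\right) = \left(-4\right) 7 = -28$)
$f{\left(I \right)} = 18 + 6 I$
$x{\left(u,Y \right)} = -8 + Y u$ ($x{\left(u,Y \right)} = Y u - 8 = -8 + Y u$)
$-5614 - x^{2}{\left(f{\left(A \right)},13 \right)} = -5614 - \left(-8 + 13 \left(18 + 6 \left(-28\right)\right)\right)^{2} = -5614 - \left(-8 + 13 \left(18 - 168\right)\right)^{2} = -5614 - \left(-8 + 13 \left(-150\right)\right)^{2} = -5614 - \left(-8 - 1950\right)^{2} = -5614 - \left(-1958\right)^{2} = -5614 - 3833764 = -3839378$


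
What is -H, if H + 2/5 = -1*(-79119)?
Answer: -395593/5 ≈ -79119.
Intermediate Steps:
H = 395593/5 (H = -⅖ - 1*(-79119) = -⅖ + 79119 = 395593/5 ≈ 79119.)
-H = -1*395593/5 = -395593/5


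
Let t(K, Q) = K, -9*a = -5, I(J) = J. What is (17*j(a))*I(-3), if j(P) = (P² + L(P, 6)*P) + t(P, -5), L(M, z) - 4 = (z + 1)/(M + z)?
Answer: -298945/1593 ≈ -187.66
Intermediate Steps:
a = 5/9 (a = -⅑*(-5) = 5/9 ≈ 0.55556)
L(M, z) = 4 + (1 + z)/(M + z) (L(M, z) = 4 + (z + 1)/(M + z) = 4 + (1 + z)/(M + z))
j(P) = P + P² + P*(31 + 4*P)/(6 + P) (j(P) = (P² + ((1 + 4*P + 5*6)/(P + 6))*P) + P = (P² + ((1 + 4*P + 30)/(6 + P))*P) + P = (P² + ((31 + 4*P)/(6 + P))*P) + P = (P² + P*(31 + 4*P)/(6 + P)) + P = P + P² + P*(31 + 4*P)/(6 + P))
(17*j(a))*I(-3) = (17*(5*(37 + (5/9)² + 11*(5/9))/(9*(6 + 5/9))))*(-3) = (17*(5*(37 + 25/81 + 55/9)/(9*(59/9))))*(-3) = (17*((5/9)*(9/59)*(3517/81)))*(-3) = (17*(17585/4779))*(-3) = (298945/4779)*(-3) = -298945/1593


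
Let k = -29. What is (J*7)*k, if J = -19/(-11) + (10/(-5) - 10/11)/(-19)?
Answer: -79779/209 ≈ -381.72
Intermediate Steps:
J = 393/209 (J = -19*(-1/11) + (10*(-1/5) - 10*1/11)*(-1/19) = 19/11 + (-2 - 10/11)*(-1/19) = 19/11 - 32/11*(-1/19) = 19/11 + 32/209 = 393/209 ≈ 1.8804)
(J*7)*k = ((393/209)*7)*(-29) = (2751/209)*(-29) = -79779/209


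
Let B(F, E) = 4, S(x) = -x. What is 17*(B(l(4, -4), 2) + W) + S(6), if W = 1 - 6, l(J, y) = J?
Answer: -23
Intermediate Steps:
W = -5
17*(B(l(4, -4), 2) + W) + S(6) = 17*(4 - 5) - 1*6 = 17*(-1) - 6 = -17 - 6 = -23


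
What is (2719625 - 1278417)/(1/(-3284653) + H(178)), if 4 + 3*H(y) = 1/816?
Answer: -11588509306657152/10717825187 ≈ -1.0812e+6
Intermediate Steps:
H(y) = -3263/2448 (H(y) = -4/3 + (⅓)/816 = -4/3 + (⅓)*(1/816) = -4/3 + 1/2448 = -3263/2448)
(2719625 - 1278417)/(1/(-3284653) + H(178)) = (2719625 - 1278417)/(1/(-3284653) - 3263/2448) = 1441208/(-1/3284653 - 3263/2448) = 1441208/(-10717825187/8040830544) = 1441208*(-8040830544/10717825187) = -11588509306657152/10717825187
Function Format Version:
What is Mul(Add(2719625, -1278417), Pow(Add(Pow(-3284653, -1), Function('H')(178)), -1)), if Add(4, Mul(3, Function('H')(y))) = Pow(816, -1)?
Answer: Rational(-11588509306657152, 10717825187) ≈ -1.0812e+6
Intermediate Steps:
Function('H')(y) = Rational(-3263, 2448) (Function('H')(y) = Add(Rational(-4, 3), Mul(Rational(1, 3), Pow(816, -1))) = Add(Rational(-4, 3), Mul(Rational(1, 3), Rational(1, 816))) = Add(Rational(-4, 3), Rational(1, 2448)) = Rational(-3263, 2448))
Mul(Add(2719625, -1278417), Pow(Add(Pow(-3284653, -1), Function('H')(178)), -1)) = Mul(Add(2719625, -1278417), Pow(Add(Pow(-3284653, -1), Rational(-3263, 2448)), -1)) = Mul(1441208, Pow(Add(Rational(-1, 3284653), Rational(-3263, 2448)), -1)) = Mul(1441208, Pow(Rational(-10717825187, 8040830544), -1)) = Mul(1441208, Rational(-8040830544, 10717825187)) = Rational(-11588509306657152, 10717825187)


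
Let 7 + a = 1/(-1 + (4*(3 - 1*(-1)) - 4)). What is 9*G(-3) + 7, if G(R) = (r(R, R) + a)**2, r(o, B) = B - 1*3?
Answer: 182323/121 ≈ 1506.8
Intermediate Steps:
r(o, B) = -3 + B (r(o, B) = B - 3 = -3 + B)
a = -76/11 (a = -7 + 1/(-1 + (4*(3 - 1*(-1)) - 4)) = -7 + 1/(-1 + (4*(3 + 1) - 4)) = -7 + 1/(-1 + (4*4 - 4)) = -7 + 1/(-1 + (16 - 4)) = -7 + 1/(-1 + 12) = -7 + 1/11 = -76/11 ≈ -6.9091)
G(R) = (-109/11 + R)**2 (G(R) = ((-3 + R) - 76/11)**2 = (-109/11 + R)**2)
9*G(-3) + 7 = 9*((-109 + 11*(-3))**2/121) + 7 = 9*((-109 - 33)**2/121) + 7 = 9*((1/121)*(-142)**2) + 7 = 9*((1/121)*20164) + 7 = 9*(20164/121) + 7 = 181476/121 + 7 = 182323/121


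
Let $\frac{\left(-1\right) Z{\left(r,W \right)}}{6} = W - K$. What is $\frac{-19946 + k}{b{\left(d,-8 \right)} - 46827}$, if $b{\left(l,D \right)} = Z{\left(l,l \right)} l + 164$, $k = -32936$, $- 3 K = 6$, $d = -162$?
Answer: $\frac{52882}{202183} \approx 0.26156$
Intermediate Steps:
$K = -2$ ($K = \left(- \frac{1}{3}\right) 6 = -2$)
$Z{\left(r,W \right)} = -12 - 6 W$ ($Z{\left(r,W \right)} = - 6 \left(W - -2\right) = - 6 \left(W + 2\right) = - 6 \left(2 + W\right) = -12 - 6 W$)
$b{\left(l,D \right)} = 164 + l \left(-12 - 6 l\right)$ ($b{\left(l,D \right)} = \left(-12 - 6 l\right) l + 164 = l \left(-12 - 6 l\right) + 164 = 164 + l \left(-12 - 6 l\right)$)
$\frac{-19946 + k}{b{\left(d,-8 \right)} - 46827} = \frac{-19946 - 32936}{\left(164 - - 972 \left(2 - 162\right)\right) - 46827} = - \frac{52882}{\left(164 - \left(-972\right) \left(-160\right)\right) - 46827} = - \frac{52882}{\left(164 - 155520\right) - 46827} = - \frac{52882}{-155356 - 46827} = - \frac{52882}{-202183} = \left(-52882\right) \left(- \frac{1}{202183}\right) = \frac{52882}{202183}$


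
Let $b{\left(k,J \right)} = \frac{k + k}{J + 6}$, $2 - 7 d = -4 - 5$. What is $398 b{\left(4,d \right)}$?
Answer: $\frac{22288}{53} \approx 420.53$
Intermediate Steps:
$d = \frac{11}{7}$ ($d = \frac{2}{7} - \frac{-4 - 5}{7} = \frac{2}{7} - - \frac{9}{7} = \frac{2}{7} + \frac{9}{7} = \frac{11}{7} \approx 1.5714$)
$b{\left(k,J \right)} = \frac{2 k}{6 + J}$
$398 b{\left(4,d \right)} = 398 \cdot 2 \cdot 4 \frac{1}{6 + \frac{11}{7}} = 398 \cdot 2 \cdot 4 \frac{1}{\frac{53}{7}} = 398 \cdot 2 \cdot 4 \cdot \frac{7}{53} = 398 \cdot \frac{56}{53} = \frac{22288}{53}$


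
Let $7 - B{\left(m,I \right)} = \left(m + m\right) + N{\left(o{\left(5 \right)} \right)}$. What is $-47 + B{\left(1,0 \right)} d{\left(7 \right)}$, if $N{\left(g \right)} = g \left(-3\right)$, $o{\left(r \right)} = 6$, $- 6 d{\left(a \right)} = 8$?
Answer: $- \frac{233}{3} \approx -77.667$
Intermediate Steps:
$d{\left(a \right)} = - \frac{4}{3}$ ($d{\left(a \right)} = \left(- \frac{1}{6}\right) 8 = - \frac{4}{3}$)
$N{\left(g \right)} = - 3 g$
$B{\left(m,I \right)} = 25 - 2 m$ ($B{\left(m,I \right)} = 7 - \left(\left(m + m\right) - 18\right) = 7 - \left(2 m - 18\right) = 7 - \left(-18 + 2 m\right) = 25 - 2 m$)
$-47 + B{\left(1,0 \right)} d{\left(7 \right)} = -47 + \left(25 - 2\right) \left(- \frac{4}{3}\right) = -47 + 23 \left(- \frac{4}{3}\right) = -47 - \frac{92}{3} = - \frac{233}{3}$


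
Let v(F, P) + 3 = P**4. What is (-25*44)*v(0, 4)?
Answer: -278300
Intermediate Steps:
v(F, P) = -3 + P**4
(-25*44)*v(0, 4) = (-25*44)*(-3 + 4**4) = -1100*(-3 + 256) = -1100*253 = -278300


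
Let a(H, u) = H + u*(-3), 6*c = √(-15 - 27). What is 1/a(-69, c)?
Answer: -46/3181 + I*√42/9543 ≈ -0.014461 + 0.00067911*I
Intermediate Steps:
c = I*√42/6 (c = √(-15 - 27)/6 = √(-42)/6 = (I*√42)/6 = I*√42/6 ≈ 1.0801*I)
a(H, u) = H - 3*u
1/a(-69, c) = 1/(-69 - I*√42/2)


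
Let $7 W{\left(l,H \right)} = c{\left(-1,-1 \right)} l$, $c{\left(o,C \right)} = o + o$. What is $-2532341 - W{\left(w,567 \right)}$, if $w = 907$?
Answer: $- \frac{17724573}{7} \approx -2.5321 \cdot 10^{6}$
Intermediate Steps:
$c{\left(o,C \right)} = 2 o$
$W{\left(l,H \right)} = - \frac{2 l}{7}$ ($W{\left(l,H \right)} = \frac{2 \left(-1\right) l}{7} = \frac{\left(-2\right) l}{7} = - \frac{2 l}{7}$)
$-2532341 - W{\left(w,567 \right)} = -2532341 - \left(- \frac{2}{7}\right) 907 = -2532341 - - \frac{1814}{7} = -2532341 + \frac{1814}{7} = - \frac{17724573}{7}$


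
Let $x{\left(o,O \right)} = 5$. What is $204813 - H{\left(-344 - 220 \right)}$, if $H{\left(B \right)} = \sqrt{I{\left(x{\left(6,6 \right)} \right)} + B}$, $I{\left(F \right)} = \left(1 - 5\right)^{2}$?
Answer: $204813 - 2 i \sqrt{137} \approx 2.0481 \cdot 10^{5} - 23.409 i$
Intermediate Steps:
$I{\left(F \right)} = 16$ ($I{\left(F \right)} = \left(-4\right)^{2} = 16$)
$H{\left(B \right)} = \sqrt{16 + B}$
$204813 - H{\left(-344 - 220 \right)} = 204813 - \sqrt{16 - 564} = 204813 - \sqrt{-548} = 204813 - 2 i \sqrt{137}$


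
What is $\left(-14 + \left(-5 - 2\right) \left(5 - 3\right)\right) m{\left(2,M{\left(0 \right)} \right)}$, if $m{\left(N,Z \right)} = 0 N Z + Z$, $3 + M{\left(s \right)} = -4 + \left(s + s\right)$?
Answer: $196$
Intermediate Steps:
$M{\left(s \right)} = -7 + 2 s$ ($M{\left(s \right)} = -3 + \left(-4 + \left(s + s\right)\right) = -3 + \left(-4 + 2 s\right) = -7 + 2 s$)
$m{\left(N,Z \right)} = Z$ ($m{\left(N,Z \right)} = 0 Z + Z = 0 + Z = Z$)
$\left(-14 + \left(-5 - 2\right) \left(5 - 3\right)\right) m{\left(2,M{\left(0 \right)} \right)} = \left(-14 + \left(-5 - 2\right) \left(5 - 3\right)\right) \left(-7 + 2 \cdot 0\right) = \left(-14 - 14\right) \left(-7 + 0\right) = \left(-14 - 14\right) \left(-7\right) = \left(-28\right) \left(-7\right) = 196$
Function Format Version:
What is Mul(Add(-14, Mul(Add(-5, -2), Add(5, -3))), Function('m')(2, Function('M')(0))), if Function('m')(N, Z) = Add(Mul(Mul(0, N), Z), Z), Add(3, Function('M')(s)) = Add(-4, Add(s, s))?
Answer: 196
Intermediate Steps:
Function('M')(s) = Add(-7, Mul(2, s)) (Function('M')(s) = Add(-3, Add(-4, Add(s, s))) = Add(-3, Add(-4, Mul(2, s))) = Add(-7, Mul(2, s)))
Function('m')(N, Z) = Z (Function('m')(N, Z) = Add(Mul(0, Z), Z) = Add(0, Z) = Z)
Mul(Add(-14, Mul(Add(-5, -2), Add(5, -3))), Function('m')(2, Function('M')(0))) = Mul(Add(-14, Mul(Add(-5, -2), Add(5, -3))), Add(-7, Mul(2, 0))) = Mul(Add(-14, Mul(-7, 2)), Add(-7, 0)) = Mul(Add(-14, -14), -7) = Mul(-28, -7) = 196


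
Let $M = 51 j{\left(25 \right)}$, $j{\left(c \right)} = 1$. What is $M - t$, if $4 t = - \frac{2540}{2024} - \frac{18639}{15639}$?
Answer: $\frac{544560745}{10551112} \approx 51.612$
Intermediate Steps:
$M = 51$ ($M = 51 \cdot 1 = 51$)
$t = - \frac{6454033}{10551112}$ ($t = \frac{- \frac{2540}{2024} - \frac{18639}{15639}}{4} = \frac{\left(-2540\right) \frac{1}{2024} - \frac{6213}{5213}}{4} = \frac{- \frac{635}{506} - \frac{6213}{5213}}{4} = \frac{1}{4} \left(- \frac{6454033}{2637778}\right) = - \frac{6454033}{10551112} \approx -0.61169$)
$M - t = 51 - - \frac{6454033}{10551112} = 51 + \frac{6454033}{10551112} = \frac{544560745}{10551112}$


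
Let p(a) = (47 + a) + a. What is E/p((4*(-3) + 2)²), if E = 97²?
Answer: 9409/247 ≈ 38.093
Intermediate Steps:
p(a) = 47 + 2*a
E = 9409
E/p((4*(-3) + 2)²) = 9409/(47 + 2*(4*(-3) + 2)²) = 9409/(47 + 2*(-12 + 2)²) = 9409/(47 + 2*(-10)²) = 9409/(47 + 2*100) = 9409/(47 + 200) = 9409/247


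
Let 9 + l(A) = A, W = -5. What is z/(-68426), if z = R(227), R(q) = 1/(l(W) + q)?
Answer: -1/14574738 ≈ -6.8612e-8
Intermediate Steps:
l(A) = -9 + A
R(q) = 1/(-14 + q) (R(q) = 1/((-9 - 5) + q) = 1/(-14 + q))
z = 1/213 (z = 1/(-14 + 227) = 1/213 ≈ 0.0046948)
z/(-68426) = (1/213)/(-68426) = (1/213)*(-1/68426) = -1/14574738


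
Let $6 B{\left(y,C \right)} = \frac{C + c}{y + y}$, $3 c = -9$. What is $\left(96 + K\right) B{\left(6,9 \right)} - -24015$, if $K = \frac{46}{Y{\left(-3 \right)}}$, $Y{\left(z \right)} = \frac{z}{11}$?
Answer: $\frac{432161}{18} \approx 24009.0$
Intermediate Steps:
$c = -3$ ($c = \frac{1}{3} \left(-9\right) = -3$)
$B{\left(y,C \right)} = \frac{-3 + C}{12 y}$ ($B{\left(y,C \right)} = \frac{\left(C - 3\right) \frac{1}{y + y}}{6} = \frac{\left(-3 + C\right) \frac{1}{2 y}}{6} = \frac{\frac{1}{2} \frac{1}{y} \left(-3 + C\right)}{6} = \frac{-3 + C}{12 y}$)
$Y{\left(z \right)} = \frac{z}{11}$ ($Y{\left(z \right)} = z \frac{1}{11} = \frac{z}{11}$)
$K = - \frac{506}{3}$ ($K = \frac{46}{\frac{1}{11} \left(-3\right)} = \frac{46}{- \frac{3}{11}} = 46 \left(- \frac{11}{3}\right) = - \frac{506}{3} \approx -168.67$)
$\left(96 + K\right) B{\left(6,9 \right)} - -24015 = \left(96 - \frac{506}{3}\right) \frac{-3 + 9}{12 \cdot 6} - -24015 = - \frac{218 \cdot \frac{1}{12} \cdot \frac{1}{6} \cdot 6}{3} + 24015 = \left(- \frac{218}{3}\right) \frac{1}{12} + 24015 = - \frac{109}{18} + 24015 = \frac{432161}{18}$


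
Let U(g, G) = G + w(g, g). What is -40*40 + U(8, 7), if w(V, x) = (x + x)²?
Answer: -1337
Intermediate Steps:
w(V, x) = 4*x² (w(V, x) = (2*x)² = 4*x²)
U(g, G) = G + 4*g²
-40*40 + U(8, 7) = -40*40 + (7 + 4*8²) = -1600 + (7 + 4*64) = -1600 + (7 + 256) = -1600 + 263 = -1337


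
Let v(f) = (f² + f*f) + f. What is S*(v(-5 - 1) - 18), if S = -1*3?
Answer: -144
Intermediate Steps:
v(f) = f + 2*f² (v(f) = (f² + f²) + f = 2*f² + f = f + 2*f²)
S = -3
S*(v(-5 - 1) - 18) = -3*((-5 - 1)*(1 + 2*(-5 - 1)) - 18) = -3*(-6*(1 + 2*(-6)) - 18) = -3*(-6*(1 - 12) - 18) = -3*(-6*(-11) - 18) = -3*(66 - 18) = -3*48 = -144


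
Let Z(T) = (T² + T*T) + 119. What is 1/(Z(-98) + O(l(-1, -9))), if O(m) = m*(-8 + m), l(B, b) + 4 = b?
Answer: 1/19600 ≈ 5.1020e-5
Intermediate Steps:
l(B, b) = -4 + b
Z(T) = 119 + 2*T² (Z(T) = (T² + T²) + 119 = 2*T² + 119 = 119 + 2*T²)
1/(Z(-98) + O(l(-1, -9))) = 1/((119 + 2*(-98)²) + (-4 - 9)*(-8 + (-4 - 9))) = 1/((119 + 2*9604) - 13*(-8 - 13)) = 1/((119 + 19208) - 13*(-21)) = 1/(19327 + 273) = 1/19600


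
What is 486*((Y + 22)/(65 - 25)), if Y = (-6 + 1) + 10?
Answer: 6561/20 ≈ 328.05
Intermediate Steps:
Y = 5 (Y = -5 + 10 = 5)
486*((Y + 22)/(65 - 25)) = 486*((5 + 22)/(65 - 25)) = 486*(27/40) = 6561/20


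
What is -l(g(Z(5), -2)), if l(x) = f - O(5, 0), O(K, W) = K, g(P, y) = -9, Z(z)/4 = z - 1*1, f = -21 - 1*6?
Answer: 32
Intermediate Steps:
f = -27 (f = -21 - 6 = -27)
Z(z) = -4 + 4*z (Z(z) = 4*(z - 1*1) = 4*(z - 1) = 4*(-1 + z) = -4 + 4*z)
l(x) = -32 (l(x) = -27 - 1*5 = -27 - 5 = -32)
-l(g(Z(5), -2)) = -1*(-32) = 32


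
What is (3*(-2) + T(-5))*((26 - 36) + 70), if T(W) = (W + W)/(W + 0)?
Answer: -240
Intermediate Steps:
T(W) = 2 (T(W) = (2*W)/W = 2)
(3*(-2) + T(-5))*((26 - 36) + 70) = (3*(-2) + 2)*((26 - 36) + 70) = (-6 + 2)*(-10 + 70) = -4*60 = -240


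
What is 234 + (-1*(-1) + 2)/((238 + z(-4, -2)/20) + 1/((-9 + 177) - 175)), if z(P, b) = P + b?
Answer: 1297132/5543 ≈ 234.01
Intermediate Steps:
234 + (-1*(-1) + 2)/((238 + z(-4, -2)/20) + 1/((-9 + 177) - 175)) = 234 + (-1*(-1) + 2)/((238 + (-4 - 2)/20) + 1/((-9 + 177) - 175)) = 234 + (1 + 2)/((238 - 6*1/20) + 1/(168 - 175)) = 234 + 3/((238 - 3/10) + 1/(-7)) = 234 + 3/(2377/10 - 1/7) = 234 + 3/(16629/70) = 234 + 3*(70/16629) = 234 + 70/5543 = 1297132/5543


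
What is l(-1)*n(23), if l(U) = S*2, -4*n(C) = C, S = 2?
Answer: -23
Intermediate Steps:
n(C) = -C/4
l(U) = 4 (l(U) = 2*2 = 4)
l(-1)*n(23) = 4*(-¼*23) = 4*(-23/4) = -23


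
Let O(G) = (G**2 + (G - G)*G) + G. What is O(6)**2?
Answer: 1764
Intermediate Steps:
O(G) = G + G**2 (O(G) = (G**2 + 0*G) + G = (G**2 + 0) + G = G**2 + G = G + G**2)
O(6)**2 = (6*(1 + 6))**2 = (6*7)**2 = 42**2 = 1764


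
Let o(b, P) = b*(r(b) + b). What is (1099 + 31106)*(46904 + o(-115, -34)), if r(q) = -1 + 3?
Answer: 1929047295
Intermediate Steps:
r(q) = 2
o(b, P) = b*(2 + b)
(1099 + 31106)*(46904 + o(-115, -34)) = (1099 + 31106)*(46904 - 115*(2 - 115)) = 32205*(46904 - 115*(-113)) = 32205*(46904 + 12995) = 32205*59899 = 1929047295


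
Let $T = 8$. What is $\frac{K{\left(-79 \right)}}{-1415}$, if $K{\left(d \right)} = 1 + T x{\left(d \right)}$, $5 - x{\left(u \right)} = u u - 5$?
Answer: $\frac{49847}{1415} \approx 35.228$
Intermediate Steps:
$x{\left(u \right)} = 10 - u^{2}$ ($x{\left(u \right)} = 5 - \left(u u - 5\right) = 5 - \left(u^{2} - 5\right) = 5 - \left(-5 + u^{2}\right) = 10 - u^{2}$)
$K{\left(d \right)} = 81 - 8 d^{2}$ ($K{\left(d \right)} = 1 + 8 \left(10 - d^{2}\right) = 1 - \left(-80 + 8 d^{2}\right) = 81 - 8 d^{2}$)
$\frac{K{\left(-79 \right)}}{-1415} = \frac{81 - 8 \left(-79\right)^{2}}{-1415} = \left(81 - 49928\right) \left(- \frac{1}{1415}\right) = \left(-49847\right) \left(- \frac{1}{1415}\right) = \frac{49847}{1415}$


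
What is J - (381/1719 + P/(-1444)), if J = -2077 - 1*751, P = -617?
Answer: -2340458065/827412 ≈ -2828.6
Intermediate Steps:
J = -2828 (J = -2077 - 751 = -2828)
J - (381/1719 + P/(-1444)) = -2828 - (381/1719 - 617/(-1444)) = -2828 - (381*(1/1719) - 617*(-1/1444)) = -2828 - (127/573 + 617/1444) = -2828 - 1*536929/827412 = -2828 - 536929/827412 = -2340458065/827412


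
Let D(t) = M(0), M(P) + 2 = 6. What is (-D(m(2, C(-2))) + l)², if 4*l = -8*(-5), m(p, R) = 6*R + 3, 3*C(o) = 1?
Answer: 36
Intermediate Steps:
C(o) = ⅓ (C(o) = (⅓)*1 = ⅓)
m(p, R) = 3 + 6*R
M(P) = 4 (M(P) = -2 + 6 = 4)
D(t) = 4
l = 10 (l = (-8*(-5))/4 = (¼)*40 = 10)
(-D(m(2, C(-2))) + l)² = (-1*4 + 10)² = (-4 + 10)² = 6² = 36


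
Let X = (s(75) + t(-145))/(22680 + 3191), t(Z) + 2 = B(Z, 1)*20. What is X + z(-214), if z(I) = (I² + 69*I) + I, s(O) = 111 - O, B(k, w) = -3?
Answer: 797240710/25871 ≈ 30816.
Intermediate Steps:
t(Z) = -62 (t(Z) = -2 - 3*20 = -2 - 60 = -62)
z(I) = I² + 70*I
X = -26/25871 (X = ((111 - 1*75) - 62)/(22680 + 3191) = ((111 - 75) - 62)/25871 = (36 - 62)*(1/25871) = -26*1/25871 = -26/25871 ≈ -0.0010050)
X + z(-214) = -26/25871 - 214*(70 - 214) = -26/25871 - 214*(-144) = -26/25871 + 30816 = 797240710/25871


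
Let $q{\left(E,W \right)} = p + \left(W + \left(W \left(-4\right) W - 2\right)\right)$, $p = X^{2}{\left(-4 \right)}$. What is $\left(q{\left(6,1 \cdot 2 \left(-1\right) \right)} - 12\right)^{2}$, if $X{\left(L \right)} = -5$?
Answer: $49$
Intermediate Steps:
$p = 25$ ($p = \left(-5\right)^{2} = 25$)
$q{\left(E,W \right)} = 23 + W - 4 W^{2}$ ($q{\left(E,W \right)} = 25 + \left(W + \left(W \left(-4\right) W - 2\right)\right) = 25 + \left(W + \left(- 4 W W - 2\right)\right) = 25 - \left(2 - W + 4 W^{2}\right) = 23 + W - 4 W^{2}$)
$\left(q{\left(6,1 \cdot 2 \left(-1\right) \right)} - 12\right)^{2} = \left(\left(23 + 1 \cdot 2 \left(-1\right) - 4 \left(1 \cdot 2 \left(-1\right)\right)^{2}\right) - 12\right)^{2} = \left(\left(23 + 2 \left(-1\right) - 4 \left(2 \left(-1\right)\right)^{2}\right) - 12\right)^{2} = \left(\left(23 - 2 - 4 \left(-2\right)^{2}\right) - 12\right)^{2} = \left(\left(23 - 2 - 16\right) - 12\right)^{2} = \left(5 - 12\right)^{2} = \left(-7\right)^{2} = 49$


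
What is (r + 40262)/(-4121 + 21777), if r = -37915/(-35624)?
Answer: 1434331403/628977344 ≈ 2.2804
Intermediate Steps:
r = 37915/35624 (r = -37915*(-1/35624) = 37915/35624 ≈ 1.0643)
(r + 40262)/(-4121 + 21777) = (37915/35624 + 40262)/(-4121 + 21777) = (1434331403/35624)/17656 = (1434331403/35624)*(1/17656) = 1434331403/628977344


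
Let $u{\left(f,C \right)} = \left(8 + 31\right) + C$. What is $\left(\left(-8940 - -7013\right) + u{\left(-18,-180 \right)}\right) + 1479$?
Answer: $-589$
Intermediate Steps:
$u{\left(f,C \right)} = 39 + C$
$\left(\left(-8940 - -7013\right) + u{\left(-18,-180 \right)}\right) + 1479 = \left(\left(-8940 - -7013\right) + \left(39 - 180\right)\right) + 1479 = \left(\left(-8940 + 7013\right) - 141\right) + 1479 = \left(-1927 - 141\right) + 1479 = -2068 + 1479 = -589$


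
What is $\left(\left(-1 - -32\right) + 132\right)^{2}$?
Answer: $26569$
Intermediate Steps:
$\left(\left(-1 - -32\right) + 132\right)^{2} = \left(\left(-1 + 32\right) + 132\right)^{2} = \left(31 + 132\right)^{2} = 163^{2} = 26569$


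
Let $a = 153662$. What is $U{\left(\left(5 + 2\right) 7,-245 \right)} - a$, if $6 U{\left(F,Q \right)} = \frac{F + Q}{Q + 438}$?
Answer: $- \frac{88970396}{579} \approx -1.5366 \cdot 10^{5}$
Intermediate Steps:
$U{\left(F,Q \right)} = \frac{F + Q}{6 \left(438 + Q\right)}$ ($U{\left(F,Q \right)} = \frac{\left(F + Q\right) \frac{1}{Q + 438}}{6} = \frac{\left(F + Q\right) \frac{1}{438 + Q}}{6} = \frac{\frac{1}{438 + Q} \left(F + Q\right)}{6} = \frac{F + Q}{6 \left(438 + Q\right)}$)
$U{\left(\left(5 + 2\right) 7,-245 \right)} - a = \frac{\left(5 + 2\right) 7 - 245}{6 \left(438 - 245\right)} - 153662 = \frac{7 \cdot 7 - 245}{6 \cdot 193} - 153662 = \frac{1}{6} \cdot \frac{1}{193} \left(49 - 245\right) - 153662 = \frac{1}{6} \cdot \frac{1}{193} \left(-196\right) - 153662 = - \frac{98}{579} - 153662 = - \frac{88970396}{579}$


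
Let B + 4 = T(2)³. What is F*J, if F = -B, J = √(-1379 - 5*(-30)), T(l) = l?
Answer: -4*I*√1229 ≈ -140.23*I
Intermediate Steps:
B = 4 (B = -4 + 2³ = -4 + 8 = 4)
J = I*√1229 (J = √(-1379 + 150) = √(-1229) = I*√1229 ≈ 35.057*I)
F = -4 (F = -1*4 = -4)
F*J = -4*I*√1229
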